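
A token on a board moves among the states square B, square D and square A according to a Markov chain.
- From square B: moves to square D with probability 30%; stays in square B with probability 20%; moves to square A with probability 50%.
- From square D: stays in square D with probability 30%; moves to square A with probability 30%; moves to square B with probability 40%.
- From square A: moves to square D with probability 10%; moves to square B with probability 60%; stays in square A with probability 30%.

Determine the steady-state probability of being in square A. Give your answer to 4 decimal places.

Let the stationary distribution be π with π = πP and π_1 + π_2 + π_3 = 1.
π_1 = 0.2·π_1 + 0.4·π_2 + 0.6·π_3
π_2 = 0.3·π_1 + 0.3·π_2 + 0.1·π_3
Solving with the normalization constraint gives π = (0.3966, 0.2241, 0.3793).
So the stationary probability of square A is 0.3793.

0.3793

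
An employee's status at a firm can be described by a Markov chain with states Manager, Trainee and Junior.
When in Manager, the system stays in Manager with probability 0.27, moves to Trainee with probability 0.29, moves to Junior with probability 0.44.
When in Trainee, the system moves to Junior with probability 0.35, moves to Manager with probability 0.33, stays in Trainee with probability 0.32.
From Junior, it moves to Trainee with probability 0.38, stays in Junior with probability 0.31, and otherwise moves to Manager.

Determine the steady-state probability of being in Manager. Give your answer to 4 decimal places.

0.3045

Let the stationary distribution be π with π = πP and π_1 + π_2 + π_3 = 1.
π_1 = 0.27·π_1 + 0.33·π_2 + 0.31·π_3
π_2 = 0.29·π_1 + 0.32·π_2 + 0.38·π_3
Solving with the normalization constraint gives π = (0.3045, 0.3326, 0.3629).
So the stationary probability of Manager is 0.3045.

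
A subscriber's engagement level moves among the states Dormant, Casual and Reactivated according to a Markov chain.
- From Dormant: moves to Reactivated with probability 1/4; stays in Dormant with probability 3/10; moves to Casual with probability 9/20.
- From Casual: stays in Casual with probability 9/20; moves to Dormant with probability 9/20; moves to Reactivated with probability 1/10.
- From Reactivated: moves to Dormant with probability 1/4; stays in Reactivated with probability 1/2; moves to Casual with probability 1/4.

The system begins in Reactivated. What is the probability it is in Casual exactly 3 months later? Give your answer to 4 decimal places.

Propagate the distribution vector 3 months from Reactivated.
After 0 months: (0.0000, 0.0000, 1.0000)
After 1 month: (0.2500, 0.2500, 0.5000)
After 2 months: (0.3125, 0.3500, 0.3375)
After 3 months: (0.3356, 0.3825, 0.2819)
P(in Casual after 3 months) = 0.3825

0.3825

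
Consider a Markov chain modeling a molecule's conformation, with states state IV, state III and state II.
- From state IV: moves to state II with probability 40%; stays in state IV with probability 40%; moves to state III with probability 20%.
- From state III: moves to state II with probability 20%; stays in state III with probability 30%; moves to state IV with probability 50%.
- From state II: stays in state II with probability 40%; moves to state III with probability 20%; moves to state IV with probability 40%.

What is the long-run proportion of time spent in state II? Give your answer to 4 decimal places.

0.3556

Let the stationary distribution be π with π = πP and π_1 + π_2 + π_3 = 1.
π_1 = 0.4·π_1 + 0.5·π_2 + 0.4·π_3
π_2 = 0.2·π_1 + 0.3·π_2 + 0.2·π_3
Solving with the normalization constraint gives π = (0.4222, 0.2222, 0.3556).
So the stationary probability of state II is 0.3556.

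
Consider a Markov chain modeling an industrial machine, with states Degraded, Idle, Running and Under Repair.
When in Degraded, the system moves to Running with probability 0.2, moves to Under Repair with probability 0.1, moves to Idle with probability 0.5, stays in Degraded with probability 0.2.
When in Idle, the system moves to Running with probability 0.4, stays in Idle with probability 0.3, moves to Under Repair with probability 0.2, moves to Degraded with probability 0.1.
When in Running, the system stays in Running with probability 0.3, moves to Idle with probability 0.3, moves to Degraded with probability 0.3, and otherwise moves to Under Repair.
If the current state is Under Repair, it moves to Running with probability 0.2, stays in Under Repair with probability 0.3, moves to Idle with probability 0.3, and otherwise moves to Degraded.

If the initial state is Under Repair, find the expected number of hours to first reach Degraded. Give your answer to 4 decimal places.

Let t(s) be the expected number of hours to first reach Degraded from state s, with t(Degraded) = 0. Conditioning on the first hour:
t(Idle) = 1 + 0.3·t(Idle) + 0.4·t(Running) + 0.2·t(Under Repair)
t(Running) = 1 + 0.3·t(Idle) + 0.3·t(Running) + 0.1·t(Under Repair)
t(Under Repair) = 1 + 0.3·t(Idle) + 0.2·t(Running) + 0.3·t(Under Repair)
Solving: t(Idle) = 5.4190, t(Running) = 4.4693, t(Under Repair) = 5.0279.
Expected hours from Under Repair to Degraded: 5.0279.

5.0279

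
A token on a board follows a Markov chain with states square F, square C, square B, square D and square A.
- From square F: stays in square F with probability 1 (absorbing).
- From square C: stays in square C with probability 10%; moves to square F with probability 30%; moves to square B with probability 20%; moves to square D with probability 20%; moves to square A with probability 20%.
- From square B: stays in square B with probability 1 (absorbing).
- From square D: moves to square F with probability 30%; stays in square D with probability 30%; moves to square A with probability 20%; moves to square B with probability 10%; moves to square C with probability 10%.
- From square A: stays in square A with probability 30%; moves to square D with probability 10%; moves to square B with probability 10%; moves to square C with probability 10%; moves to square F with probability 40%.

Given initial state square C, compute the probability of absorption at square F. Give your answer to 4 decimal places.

0.6710

Let h(s) be the probability of absorption at square F starting from transient state s. Then h(square F) = 1 and h(square B) = 0. By first-step analysis:
h(square C) = 0.3·1 + 0.1·h(square C) + 0.2·0 + 0.2·h(square D) + 0.2·h(square A)
h(square D) = 0.3·1 + 0.1·h(square C) + 0.1·0 + 0.3·h(square D) + 0.2·h(square A)
h(square A) = 0.4·1 + 0.1·h(square C) + 0.1·0 + 0.1·h(square D) + 0.3·h(square A)
Solving: h(square C) = 0.6710, h(square D) = 0.7455, h(square A) = 0.7738.
Starting from square C, the probability is 0.6710.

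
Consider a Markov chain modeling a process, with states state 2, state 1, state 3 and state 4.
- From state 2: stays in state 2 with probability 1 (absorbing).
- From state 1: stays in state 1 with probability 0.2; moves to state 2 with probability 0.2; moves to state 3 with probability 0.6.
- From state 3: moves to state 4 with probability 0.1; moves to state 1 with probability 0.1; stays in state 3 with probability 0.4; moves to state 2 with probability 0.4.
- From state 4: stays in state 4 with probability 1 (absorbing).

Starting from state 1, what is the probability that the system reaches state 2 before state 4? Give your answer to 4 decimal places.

Let h(s) be the probability of absorption at state 2 starting from transient state s. Then h(state 2) = 1 and h(state 4) = 0. By first-step analysis:
h(state 1) = 0.2·1 + 0.2·h(state 1) + 0.6·h(state 3)
h(state 3) = 0.4·1 + 0.1·h(state 1) + 0.4·h(state 3) + 0.1·0
Solving: h(state 1) = 0.8571, h(state 3) = 0.8095.
Starting from state 1, the probability is 0.8571.

0.8571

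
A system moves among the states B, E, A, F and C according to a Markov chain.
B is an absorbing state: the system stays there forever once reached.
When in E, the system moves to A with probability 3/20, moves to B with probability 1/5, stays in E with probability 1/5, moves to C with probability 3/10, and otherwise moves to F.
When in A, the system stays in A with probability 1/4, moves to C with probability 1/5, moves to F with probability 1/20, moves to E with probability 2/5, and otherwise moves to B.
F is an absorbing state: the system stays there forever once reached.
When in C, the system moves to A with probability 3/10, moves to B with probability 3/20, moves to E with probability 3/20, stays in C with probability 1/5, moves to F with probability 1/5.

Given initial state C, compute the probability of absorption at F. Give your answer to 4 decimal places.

Let h(s) be the probability of absorption at F starting from transient state s. Then h(F) = 1 and h(B) = 0. By first-step analysis:
h(E) = 0.2·0 + 0.2·h(E) + 0.15·h(A) + 0.15·1 + 0.3·h(C)
h(A) = 0.1·0 + 0.4·h(E) + 0.25·h(A) + 0.05·1 + 0.2·h(C)
h(C) = 0.15·0 + 0.15·h(E) + 0.3·h(A) + 0.2·1 + 0.2·h(C)
Solving: h(E) = 0.4600, h(A) = 0.4463, h(C) = 0.5036.
Starting from C, the probability is 0.5036.

0.5036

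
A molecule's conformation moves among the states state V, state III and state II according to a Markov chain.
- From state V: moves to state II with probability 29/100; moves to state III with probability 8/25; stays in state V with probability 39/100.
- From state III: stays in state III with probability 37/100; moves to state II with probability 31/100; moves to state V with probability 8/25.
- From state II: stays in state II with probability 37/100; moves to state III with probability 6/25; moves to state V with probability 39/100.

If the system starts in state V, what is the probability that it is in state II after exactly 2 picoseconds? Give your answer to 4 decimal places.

Sum over the intermediate state after 1 picosecond:
P = P(state V→state V)·P(state V→state II) + P(state V→state III)·P(state III→state II) + P(state V→state II)·P(state II→state II)
  = 0.39×0.29 + 0.32×0.31 + 0.29×0.37
  = 0.1131 + 0.0992 + 0.1073 = 0.3196

0.3196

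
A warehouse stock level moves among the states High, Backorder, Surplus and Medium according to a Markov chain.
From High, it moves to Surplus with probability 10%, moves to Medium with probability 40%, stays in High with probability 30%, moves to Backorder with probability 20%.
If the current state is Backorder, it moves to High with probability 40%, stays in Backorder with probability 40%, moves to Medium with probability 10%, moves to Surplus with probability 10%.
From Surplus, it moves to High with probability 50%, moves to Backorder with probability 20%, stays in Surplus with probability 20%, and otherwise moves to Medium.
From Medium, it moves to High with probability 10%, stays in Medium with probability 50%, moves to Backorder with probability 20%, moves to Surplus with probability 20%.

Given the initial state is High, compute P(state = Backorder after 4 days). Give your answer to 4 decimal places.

0.2496

Propagate the distribution vector 4 days from High.
After 0 days: (1.0000, 0.0000, 0.0000, 0.0000)
After 1 day: (0.3000, 0.2000, 0.1000, 0.4000)
After 2 days: (0.2600, 0.2400, 0.1500, 0.3500)
After 3 days: (0.2840, 0.2480, 0.1500, 0.3180)
After 4 days: (0.2912, 0.2496, 0.1468, 0.3124)
P(in Backorder after 4 days) = 0.2496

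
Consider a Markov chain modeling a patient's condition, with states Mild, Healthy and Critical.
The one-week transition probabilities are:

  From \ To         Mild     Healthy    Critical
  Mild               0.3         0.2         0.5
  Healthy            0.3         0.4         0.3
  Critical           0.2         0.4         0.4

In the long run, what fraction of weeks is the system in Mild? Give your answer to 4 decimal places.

0.2609

Let the stationary distribution be π with π = πP and π_1 + π_2 + π_3 = 1.
π_1 = 0.3·π_1 + 0.3·π_2 + 0.2·π_3
π_2 = 0.2·π_1 + 0.4·π_2 + 0.4·π_3
Solving with the normalization constraint gives π = (0.2609, 0.3478, 0.3913).
So the stationary probability of Mild is 0.2609.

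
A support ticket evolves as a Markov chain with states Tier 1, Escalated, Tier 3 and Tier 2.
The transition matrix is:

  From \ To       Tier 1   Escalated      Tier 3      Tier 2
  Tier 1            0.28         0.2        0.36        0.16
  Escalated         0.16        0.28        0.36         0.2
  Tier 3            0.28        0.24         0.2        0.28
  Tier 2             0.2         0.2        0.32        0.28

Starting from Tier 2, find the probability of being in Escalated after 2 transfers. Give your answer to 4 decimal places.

0.2288

Propagate the distribution vector 2 transfers from Tier 2.
After 0 transfers: (0.0000, 0.0000, 0.0000, 1.0000)
After 1 transfer: (0.2000, 0.2000, 0.3200, 0.2800)
After 2 transfers: (0.2336, 0.2288, 0.2976, 0.2400)
P(in Escalated after 2 transfers) = 0.2288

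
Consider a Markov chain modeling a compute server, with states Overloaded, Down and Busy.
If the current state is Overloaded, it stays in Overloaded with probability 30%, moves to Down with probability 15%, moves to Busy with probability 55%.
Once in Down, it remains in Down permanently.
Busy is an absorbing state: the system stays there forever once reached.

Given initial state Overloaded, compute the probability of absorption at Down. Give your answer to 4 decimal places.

0.2143

Let h(s) be the probability of absorption at Down starting from transient state s. Then h(Down) = 1 and h(Busy) = 0. By first-step analysis:
h(Overloaded) = 0.3·h(Overloaded) + 0.15·1 + 0.55·0
Solving: h(Overloaded) = 0.2143.
Starting from Overloaded, the probability is 0.2143.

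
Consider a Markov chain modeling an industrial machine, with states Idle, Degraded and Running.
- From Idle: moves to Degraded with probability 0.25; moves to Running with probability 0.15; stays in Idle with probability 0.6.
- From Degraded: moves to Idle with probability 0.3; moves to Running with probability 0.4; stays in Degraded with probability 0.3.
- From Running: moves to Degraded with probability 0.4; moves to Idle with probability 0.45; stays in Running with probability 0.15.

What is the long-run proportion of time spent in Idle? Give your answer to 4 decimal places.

Let the stationary distribution be π with π = πP and π_1 + π_2 + π_3 = 1.
π_1 = 0.6·π_1 + 0.3·π_2 + 0.45·π_3
π_2 = 0.25·π_1 + 0.3·π_2 + 0.4·π_3
Solving with the normalization constraint gives π = (0.4767, 0.2986, 0.2247).
So the stationary probability of Idle is 0.4767.

0.4767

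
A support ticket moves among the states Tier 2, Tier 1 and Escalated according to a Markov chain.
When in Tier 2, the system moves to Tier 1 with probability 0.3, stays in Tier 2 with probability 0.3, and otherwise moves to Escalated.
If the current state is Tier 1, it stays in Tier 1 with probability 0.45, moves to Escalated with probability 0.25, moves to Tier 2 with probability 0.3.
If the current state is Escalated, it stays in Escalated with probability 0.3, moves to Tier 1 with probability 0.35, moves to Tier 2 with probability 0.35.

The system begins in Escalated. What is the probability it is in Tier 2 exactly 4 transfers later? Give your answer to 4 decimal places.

Propagate the distribution vector 4 transfers from Escalated.
After 0 transfers: (0.0000, 0.0000, 1.0000)
After 1 transfer: (0.3500, 0.3500, 0.3000)
After 2 transfers: (0.3150, 0.3675, 0.3175)
After 3 transfers: (0.3159, 0.3710, 0.3131)
After 4 transfers: (0.3157, 0.3713, 0.3130)
P(in Tier 2 after 4 transfers) = 0.3157

0.3157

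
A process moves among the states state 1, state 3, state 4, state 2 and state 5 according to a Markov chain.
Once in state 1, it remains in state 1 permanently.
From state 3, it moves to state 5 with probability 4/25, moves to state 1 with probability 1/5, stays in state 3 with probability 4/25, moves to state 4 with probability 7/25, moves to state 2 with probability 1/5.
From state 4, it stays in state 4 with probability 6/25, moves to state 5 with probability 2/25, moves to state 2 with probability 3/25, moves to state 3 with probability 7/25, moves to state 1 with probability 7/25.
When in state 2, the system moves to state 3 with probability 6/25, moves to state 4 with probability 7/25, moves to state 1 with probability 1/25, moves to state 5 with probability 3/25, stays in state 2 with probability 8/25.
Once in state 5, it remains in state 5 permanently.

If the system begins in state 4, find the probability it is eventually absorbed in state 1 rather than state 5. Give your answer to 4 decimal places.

0.6725

Let h(s) be the probability of absorption at state 1 starting from transient state s. Then h(state 1) = 1 and h(state 5) = 0. By first-step analysis:
h(state 3) = 0.2·1 + 0.16·h(state 3) + 0.28·h(state 4) + 0.2·h(state 2) + 0.16·0
h(state 4) = 0.28·1 + 0.28·h(state 3) + 0.24·h(state 4) + 0.12·h(state 2) + 0.08·0
h(state 2) = 0.04·1 + 0.24·h(state 3) + 0.28·h(state 4) + 0.32·h(state 2) + 0.12·0
Solving: h(state 3) = 0.5919, h(state 4) = 0.6725, h(state 2) = 0.5447.
Starting from state 4, the probability is 0.6725.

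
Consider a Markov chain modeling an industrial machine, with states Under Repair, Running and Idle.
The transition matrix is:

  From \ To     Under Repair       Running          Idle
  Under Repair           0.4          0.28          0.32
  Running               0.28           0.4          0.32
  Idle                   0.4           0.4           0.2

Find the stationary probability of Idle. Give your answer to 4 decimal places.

0.2857

Let the stationary distribution be π with π = πP and π_1 + π_2 + π_3 = 1.
π_1 = 0.4·π_1 + 0.28·π_2 + 0.4·π_3
π_2 = 0.28·π_1 + 0.4·π_2 + 0.4·π_3
Solving with the normalization constraint gives π = (0.3571, 0.3571, 0.2857).
So the stationary probability of Idle is 0.2857.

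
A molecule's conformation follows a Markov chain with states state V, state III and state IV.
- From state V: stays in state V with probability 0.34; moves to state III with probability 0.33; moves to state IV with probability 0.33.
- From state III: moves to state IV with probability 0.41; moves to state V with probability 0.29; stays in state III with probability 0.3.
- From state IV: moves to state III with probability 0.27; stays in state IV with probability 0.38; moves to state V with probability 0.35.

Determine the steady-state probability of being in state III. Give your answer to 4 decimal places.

Let the stationary distribution be π with π = πP and π_1 + π_2 + π_3 = 1.
π_1 = 0.34·π_1 + 0.29·π_2 + 0.35·π_3
π_2 = 0.33·π_1 + 0.3·π_2 + 0.27·π_3
Solving with the normalization constraint gives π = (0.3288, 0.2987, 0.3725).
So the stationary probability of state III is 0.2987.

0.2987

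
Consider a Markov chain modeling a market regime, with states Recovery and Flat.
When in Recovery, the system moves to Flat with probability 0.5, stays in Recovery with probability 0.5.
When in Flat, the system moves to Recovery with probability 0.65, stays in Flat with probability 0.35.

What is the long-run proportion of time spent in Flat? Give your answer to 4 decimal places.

0.4348

Let the stationary distribution be π with π = πP and π_1 + π_2 = 1.
π_1 = 0.5·π_1 + 0.65·π_2
Solving with the normalization constraint gives π = (0.5652, 0.4348).
So the stationary probability of Flat is 0.4348.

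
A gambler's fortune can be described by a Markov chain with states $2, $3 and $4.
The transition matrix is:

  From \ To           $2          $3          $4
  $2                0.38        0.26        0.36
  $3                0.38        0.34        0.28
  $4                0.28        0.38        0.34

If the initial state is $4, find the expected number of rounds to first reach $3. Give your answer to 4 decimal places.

2.9183

Let t(s) be the expected number of rounds to first reach $3 from state s, with t($3) = 0. Conditioning on the first round:
t($2) = 1 + 0.38·t($2) + 0.36·t($4)
t($4) = 1 + 0.28·t($2) + 0.34·t($4)
Solving: t($2) = 3.3074, t($4) = 2.9183.
Expected rounds from $4 to $3: 2.9183.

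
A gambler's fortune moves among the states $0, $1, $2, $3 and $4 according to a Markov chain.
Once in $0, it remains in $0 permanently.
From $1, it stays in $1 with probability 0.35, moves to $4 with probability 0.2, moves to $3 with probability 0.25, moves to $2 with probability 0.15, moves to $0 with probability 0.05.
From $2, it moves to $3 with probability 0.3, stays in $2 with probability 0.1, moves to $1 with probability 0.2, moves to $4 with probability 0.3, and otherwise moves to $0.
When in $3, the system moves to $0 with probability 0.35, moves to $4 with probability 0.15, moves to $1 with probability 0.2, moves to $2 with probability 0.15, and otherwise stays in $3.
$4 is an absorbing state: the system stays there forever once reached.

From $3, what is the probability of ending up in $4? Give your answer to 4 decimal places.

Let h(s) be the probability of absorption at $4 starting from transient state s. Then h($4) = 1 and h($0) = 0. By first-step analysis:
h($1) = 0.05·0 + 0.35·h($1) + 0.15·h($2) + 0.25·h($3) + 0.2·1
h($2) = 0.1·0 + 0.2·h($1) + 0.1·h($2) + 0.3·h($3) + 0.3·1
h($3) = 0.35·0 + 0.2·h($1) + 0.15·h($2) + 0.15·h($3) + 0.15·1
Solving: h($1) = 0.6142, h($2) = 0.6129, h($3) = 0.4291.
Starting from $3, the probability is 0.4291.

0.4291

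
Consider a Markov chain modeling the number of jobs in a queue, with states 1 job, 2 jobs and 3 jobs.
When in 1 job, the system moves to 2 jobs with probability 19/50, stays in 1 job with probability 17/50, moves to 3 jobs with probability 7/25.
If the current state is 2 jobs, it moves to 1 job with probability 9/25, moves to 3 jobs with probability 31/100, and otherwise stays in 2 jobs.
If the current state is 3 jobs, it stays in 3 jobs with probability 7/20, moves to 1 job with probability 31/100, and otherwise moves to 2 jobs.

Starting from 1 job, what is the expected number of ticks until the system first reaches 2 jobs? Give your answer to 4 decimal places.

2.7177

Let t(s) be the expected number of ticks to first reach 2 jobs from state s, with t(2 jobs) = 0. Conditioning on the first tick:
t(1 job) = 1 + 0.34·t(1 job) + 0.28·t(3 jobs)
t(3 jobs) = 1 + 0.31·t(1 job) + 0.35·t(3 jobs)
Solving: t(1 job) = 2.7177, t(3 jobs) = 2.8346.
Expected ticks from 1 job to 2 jobs: 2.7177.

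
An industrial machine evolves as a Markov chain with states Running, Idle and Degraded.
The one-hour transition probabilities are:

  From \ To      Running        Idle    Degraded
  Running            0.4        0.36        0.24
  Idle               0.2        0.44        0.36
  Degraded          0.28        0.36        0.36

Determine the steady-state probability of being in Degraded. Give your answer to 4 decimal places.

Let the stationary distribution be π with π = πP and π_1 + π_2 + π_3 = 1.
π_1 = 0.4·π_1 + 0.2·π_2 + 0.28·π_3
π_2 = 0.36·π_1 + 0.44·π_2 + 0.36·π_3
Solving with the normalization constraint gives π = (0.2826, 0.3913, 0.3261).
So the stationary probability of Degraded is 0.3261.

0.3261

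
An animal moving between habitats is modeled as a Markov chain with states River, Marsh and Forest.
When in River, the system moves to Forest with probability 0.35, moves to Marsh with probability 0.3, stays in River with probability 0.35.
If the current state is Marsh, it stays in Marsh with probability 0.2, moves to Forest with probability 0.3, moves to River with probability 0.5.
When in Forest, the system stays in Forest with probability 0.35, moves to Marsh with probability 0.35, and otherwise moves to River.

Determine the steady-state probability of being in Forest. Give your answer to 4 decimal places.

0.3356

Let the stationary distribution be π with π = πP and π_1 + π_2 + π_3 = 1.
π_1 = 0.35·π_1 + 0.5·π_2 + 0.3·π_3
π_2 = 0.3·π_1 + 0.2·π_2 + 0.35·π_3
Solving with the normalization constraint gives π = (0.3764, 0.2880, 0.3356).
So the stationary probability of Forest is 0.3356.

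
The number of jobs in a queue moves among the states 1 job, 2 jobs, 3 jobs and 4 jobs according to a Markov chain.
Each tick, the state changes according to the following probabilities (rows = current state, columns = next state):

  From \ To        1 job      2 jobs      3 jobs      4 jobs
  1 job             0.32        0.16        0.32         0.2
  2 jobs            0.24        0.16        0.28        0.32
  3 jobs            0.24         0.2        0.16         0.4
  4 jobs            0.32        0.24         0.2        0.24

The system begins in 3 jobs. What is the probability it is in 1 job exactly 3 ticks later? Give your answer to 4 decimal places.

Propagate the distribution vector 3 ticks from 3 jobs.
After 0 ticks: (0.0000, 0.0000, 1.0000, 0.0000)
After 1 tick: (0.2400, 0.2000, 0.1600, 0.4000)
After 2 ticks: (0.2912, 0.1984, 0.2384, 0.2720)
After 3 ticks: (0.2851, 0.1913, 0.2413, 0.2824)
P(in 1 job after 3 ticks) = 0.2851

0.2851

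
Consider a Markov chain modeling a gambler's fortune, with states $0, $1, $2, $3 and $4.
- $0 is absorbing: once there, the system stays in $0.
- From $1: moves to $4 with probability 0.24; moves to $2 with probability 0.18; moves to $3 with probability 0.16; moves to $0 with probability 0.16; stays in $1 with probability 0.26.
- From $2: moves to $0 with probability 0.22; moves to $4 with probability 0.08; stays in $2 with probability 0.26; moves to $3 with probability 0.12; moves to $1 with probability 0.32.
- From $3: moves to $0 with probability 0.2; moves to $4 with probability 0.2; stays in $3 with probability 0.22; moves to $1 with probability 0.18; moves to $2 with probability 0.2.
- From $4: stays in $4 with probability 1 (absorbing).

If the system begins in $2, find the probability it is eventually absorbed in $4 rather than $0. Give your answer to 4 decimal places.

0.4163

Let h(s) be the probability of absorption at $4 starting from transient state s. Then h($4) = 1 and h($0) = 0. By first-step analysis:
h($1) = 0.16·0 + 0.26·h($1) + 0.18·h($2) + 0.16·h($3) + 0.24·1
h($2) = 0.22·0 + 0.32·h($1) + 0.26·h($2) + 0.12·h($3) + 0.08·1
h($3) = 0.2·0 + 0.18·h($1) + 0.2·h($2) + 0.22·h($3) + 0.2·1
Solving: h($1) = 0.5306, h($2) = 0.4163, h($3) = 0.4856.
Starting from $2, the probability is 0.4163.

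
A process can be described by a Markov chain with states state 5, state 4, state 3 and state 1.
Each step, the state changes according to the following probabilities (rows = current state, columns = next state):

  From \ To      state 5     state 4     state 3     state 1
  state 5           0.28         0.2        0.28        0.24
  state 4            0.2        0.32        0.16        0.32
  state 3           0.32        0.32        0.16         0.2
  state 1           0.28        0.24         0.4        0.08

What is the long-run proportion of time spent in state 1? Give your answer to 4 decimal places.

0.2171

Let the stationary distribution be π with π = πP and π_1 + π_2 + π_3 + π_4 = 1.
π_1 = 0.28·π_1 + 0.2·π_2 + 0.32·π_3 + 0.28·π_4
π_2 = 0.2·π_1 + 0.32·π_2 + 0.32·π_3 + 0.24·π_4
π_3 = 0.28·π_1 + 0.16·π_2 + 0.16·π_3 + 0.4·π_4
Solving with the normalization constraint gives π = (0.2681, 0.2705, 0.2443, 0.2171).
So the stationary probability of state 1 is 0.2171.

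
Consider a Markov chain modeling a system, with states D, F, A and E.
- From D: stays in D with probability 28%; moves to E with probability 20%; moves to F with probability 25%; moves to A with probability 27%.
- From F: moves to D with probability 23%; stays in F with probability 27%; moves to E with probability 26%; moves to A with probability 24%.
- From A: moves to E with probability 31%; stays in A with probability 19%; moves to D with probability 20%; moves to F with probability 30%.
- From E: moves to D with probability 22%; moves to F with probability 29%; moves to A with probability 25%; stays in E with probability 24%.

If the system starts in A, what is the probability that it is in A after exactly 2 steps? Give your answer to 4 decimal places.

Propagate the distribution vector 2 steps from A.
After 0 steps: (0.0000, 0.0000, 1.0000, 0.0000)
After 1 step: (0.2000, 0.3000, 0.1900, 0.3100)
After 2 steps: (0.2312, 0.2779, 0.2396, 0.2513)
P(in A after 2 steps) = 0.2396

0.2396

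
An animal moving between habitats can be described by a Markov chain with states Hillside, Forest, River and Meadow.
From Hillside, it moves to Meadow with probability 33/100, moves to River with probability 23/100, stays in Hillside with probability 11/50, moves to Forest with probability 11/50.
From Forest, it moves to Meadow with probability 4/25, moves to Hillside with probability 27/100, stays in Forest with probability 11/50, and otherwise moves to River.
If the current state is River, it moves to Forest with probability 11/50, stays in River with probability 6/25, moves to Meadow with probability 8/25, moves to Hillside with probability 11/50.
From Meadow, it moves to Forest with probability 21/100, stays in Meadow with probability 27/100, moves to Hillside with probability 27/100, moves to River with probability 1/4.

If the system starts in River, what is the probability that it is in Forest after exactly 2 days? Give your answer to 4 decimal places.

0.2168

Propagate the distribution vector 2 days from River.
After 0 days: (0.0000, 0.0000, 1.0000, 0.0000)
After 1 day: (0.2200, 0.2200, 0.2400, 0.3200)
After 2 days: (0.2470, 0.2168, 0.2652, 0.2710)
P(in Forest after 2 days) = 0.2168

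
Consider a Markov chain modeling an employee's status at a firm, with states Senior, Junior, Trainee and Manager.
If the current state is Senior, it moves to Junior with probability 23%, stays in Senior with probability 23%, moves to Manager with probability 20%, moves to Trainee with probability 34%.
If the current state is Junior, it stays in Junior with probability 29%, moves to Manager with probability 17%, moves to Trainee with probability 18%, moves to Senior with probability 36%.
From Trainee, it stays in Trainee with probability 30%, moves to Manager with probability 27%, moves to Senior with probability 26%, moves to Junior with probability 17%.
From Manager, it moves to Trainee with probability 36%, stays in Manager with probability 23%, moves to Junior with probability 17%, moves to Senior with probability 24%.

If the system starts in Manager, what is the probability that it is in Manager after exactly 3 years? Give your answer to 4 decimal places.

Propagate the distribution vector 3 years from Manager.
After 0 years: (0.0000, 0.0000, 0.0000, 1.0000)
After 1 year: (0.2400, 0.1700, 0.3600, 0.2300)
After 2 years: (0.2652, 0.2048, 0.3030, 0.2270)
After 3 years: (0.2680, 0.2105, 0.2997, 0.2219)
P(in Manager after 3 years) = 0.2219

0.2219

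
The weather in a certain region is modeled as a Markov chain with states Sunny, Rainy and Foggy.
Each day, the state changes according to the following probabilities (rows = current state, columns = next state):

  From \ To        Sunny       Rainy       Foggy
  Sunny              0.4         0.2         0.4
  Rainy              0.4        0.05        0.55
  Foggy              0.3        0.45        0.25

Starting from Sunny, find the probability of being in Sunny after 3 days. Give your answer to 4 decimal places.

0.3630

Propagate the distribution vector 3 days from Sunny.
After 0 days: (1.0000, 0.0000, 0.0000)
After 1 day: (0.4000, 0.2000, 0.4000)
After 2 days: (0.3600, 0.2700, 0.3700)
After 3 days: (0.3630, 0.2520, 0.3850)
P(in Sunny after 3 days) = 0.3630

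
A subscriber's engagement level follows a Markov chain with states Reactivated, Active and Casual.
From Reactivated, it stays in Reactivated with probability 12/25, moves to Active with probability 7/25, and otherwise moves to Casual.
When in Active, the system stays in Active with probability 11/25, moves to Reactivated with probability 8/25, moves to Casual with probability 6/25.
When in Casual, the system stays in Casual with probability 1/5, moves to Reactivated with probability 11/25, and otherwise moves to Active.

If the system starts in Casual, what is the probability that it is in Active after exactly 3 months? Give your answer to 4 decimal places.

Propagate the distribution vector 3 months from Casual.
After 0 months: (0.0000, 0.0000, 1.0000)
After 1 month: (0.4400, 0.3600, 0.2000)
After 2 months: (0.4144, 0.3536, 0.2320)
After 3 months: (0.4141, 0.3551, 0.2307)
P(in Active after 3 months) = 0.3551

0.3551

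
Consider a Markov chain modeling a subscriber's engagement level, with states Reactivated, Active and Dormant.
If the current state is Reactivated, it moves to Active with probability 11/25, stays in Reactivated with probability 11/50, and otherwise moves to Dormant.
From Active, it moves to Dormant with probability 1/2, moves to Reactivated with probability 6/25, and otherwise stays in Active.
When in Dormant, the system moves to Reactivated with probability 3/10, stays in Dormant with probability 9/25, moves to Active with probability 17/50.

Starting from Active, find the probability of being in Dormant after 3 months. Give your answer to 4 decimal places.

Propagate the distribution vector 3 months from Active.
After 0 months: (0.0000, 1.0000, 0.0000)
After 1 month: (0.2400, 0.2600, 0.5000)
After 2 months: (0.2652, 0.3432, 0.3916)
After 3 months: (0.2582, 0.3391, 0.4027)
P(in Dormant after 3 months) = 0.4027

0.4027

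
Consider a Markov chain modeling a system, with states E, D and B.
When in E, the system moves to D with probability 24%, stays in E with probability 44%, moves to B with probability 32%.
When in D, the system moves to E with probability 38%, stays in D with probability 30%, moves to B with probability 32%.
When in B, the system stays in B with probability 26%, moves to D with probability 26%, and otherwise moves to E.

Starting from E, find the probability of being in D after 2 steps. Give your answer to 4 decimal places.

0.2608

Sum over the intermediate state after 1 step:
P = P(E→E)·P(E→D) + P(E→D)·P(D→D) + P(E→B)·P(B→D)
  = 0.44×0.24 + 0.24×0.3 + 0.32×0.26
  = 0.1056 + 0.0720 + 0.0832 = 0.2608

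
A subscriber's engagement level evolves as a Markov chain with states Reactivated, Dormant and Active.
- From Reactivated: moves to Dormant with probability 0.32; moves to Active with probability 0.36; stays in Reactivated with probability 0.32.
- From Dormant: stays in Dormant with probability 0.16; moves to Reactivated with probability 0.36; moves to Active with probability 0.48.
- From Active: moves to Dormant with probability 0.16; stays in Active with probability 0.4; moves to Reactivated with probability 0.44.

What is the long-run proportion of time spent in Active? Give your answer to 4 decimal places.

Let the stationary distribution be π with π = πP and π_1 + π_2 + π_3 = 1.
π_1 = 0.32·π_1 + 0.36·π_2 + 0.44·π_3
π_2 = 0.32·π_1 + 0.16·π_2 + 0.16·π_3
Solving with the normalization constraint gives π = (0.3771, 0.2203, 0.4025).
So the stationary probability of Active is 0.4025.

0.4025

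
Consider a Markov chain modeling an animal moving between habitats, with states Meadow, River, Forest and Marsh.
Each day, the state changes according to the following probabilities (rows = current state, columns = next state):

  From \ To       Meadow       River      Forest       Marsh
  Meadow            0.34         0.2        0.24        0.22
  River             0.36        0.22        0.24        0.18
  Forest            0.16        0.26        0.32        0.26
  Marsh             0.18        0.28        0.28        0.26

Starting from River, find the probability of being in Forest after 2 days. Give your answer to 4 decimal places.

Propagate the distribution vector 2 days from River.
After 0 days: (0.0000, 1.0000, 0.0000, 0.0000)
After 1 day: (0.3600, 0.2200, 0.2400, 0.1800)
After 2 days: (0.2724, 0.2332, 0.2664, 0.2280)
P(in Forest after 2 days) = 0.2664

0.2664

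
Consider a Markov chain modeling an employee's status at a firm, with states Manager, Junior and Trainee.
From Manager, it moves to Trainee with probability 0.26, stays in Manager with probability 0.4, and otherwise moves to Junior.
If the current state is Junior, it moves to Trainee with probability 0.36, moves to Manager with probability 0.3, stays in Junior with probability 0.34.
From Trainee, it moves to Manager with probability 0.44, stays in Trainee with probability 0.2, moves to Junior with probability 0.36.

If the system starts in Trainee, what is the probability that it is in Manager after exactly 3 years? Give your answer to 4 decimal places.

Propagate the distribution vector 3 years from Trainee.
After 0 years: (0.0000, 0.0000, 1.0000)
After 1 year: (0.4400, 0.3600, 0.2000)
After 2 years: (0.3720, 0.3440, 0.2840)
After 3 years: (0.3770, 0.3457, 0.2774)
P(in Manager after 3 years) = 0.3770

0.3770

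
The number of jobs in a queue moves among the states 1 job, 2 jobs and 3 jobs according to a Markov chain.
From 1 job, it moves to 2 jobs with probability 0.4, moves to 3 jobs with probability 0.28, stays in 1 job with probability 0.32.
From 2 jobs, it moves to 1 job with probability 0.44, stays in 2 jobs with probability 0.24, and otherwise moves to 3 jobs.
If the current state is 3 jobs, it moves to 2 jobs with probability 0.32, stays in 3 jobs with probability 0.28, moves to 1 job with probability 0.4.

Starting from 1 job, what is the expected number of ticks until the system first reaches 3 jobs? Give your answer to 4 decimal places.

3.4038

Let t(s) be the expected number of ticks to first reach 3 jobs from state s, with t(3 jobs) = 0. Conditioning on the first tick:
t(1 job) = 1 + 0.32·t(1 job) + 0.4·t(2 jobs)
t(2 jobs) = 1 + 0.44·t(1 job) + 0.24·t(2 jobs)
Solving: t(1 job) = 3.4038, t(2 jobs) = 3.2864.
Expected ticks from 1 job to 3 jobs: 3.4038.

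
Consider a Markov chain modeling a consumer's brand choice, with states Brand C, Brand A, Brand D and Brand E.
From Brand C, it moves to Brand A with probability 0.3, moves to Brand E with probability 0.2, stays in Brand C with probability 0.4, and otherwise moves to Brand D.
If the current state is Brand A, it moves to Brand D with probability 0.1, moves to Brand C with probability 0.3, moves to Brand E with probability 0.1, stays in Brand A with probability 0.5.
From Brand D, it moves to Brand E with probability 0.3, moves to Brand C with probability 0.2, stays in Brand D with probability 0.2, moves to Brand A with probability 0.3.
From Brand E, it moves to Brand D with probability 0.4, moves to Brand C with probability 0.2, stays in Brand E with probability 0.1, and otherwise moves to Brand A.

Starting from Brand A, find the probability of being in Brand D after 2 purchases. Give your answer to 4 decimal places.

0.1400

Propagate the distribution vector 2 purchases from Brand A.
After 0 purchases: (0.0000, 1.0000, 0.0000, 0.0000)
After 1 purchase: (0.3000, 0.5000, 0.1000, 0.1000)
After 2 purchases: (0.3100, 0.4000, 0.1400, 0.1500)
P(in Brand D after 2 purchases) = 0.1400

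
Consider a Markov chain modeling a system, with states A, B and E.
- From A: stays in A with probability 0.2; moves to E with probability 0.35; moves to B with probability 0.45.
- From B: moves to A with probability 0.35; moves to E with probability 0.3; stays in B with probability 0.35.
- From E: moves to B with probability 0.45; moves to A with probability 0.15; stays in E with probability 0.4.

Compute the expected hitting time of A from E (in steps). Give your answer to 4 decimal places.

4.3137

Let t(s) be the expected number of steps to first reach A from state s, with t(A) = 0. Conditioning on the first step:
t(B) = 1 + 0.35·t(B) + 0.3·t(E)
t(E) = 1 + 0.45·t(B) + 0.4·t(E)
Solving: t(B) = 3.5294, t(E) = 4.3137.
Expected steps from E to A: 4.3137.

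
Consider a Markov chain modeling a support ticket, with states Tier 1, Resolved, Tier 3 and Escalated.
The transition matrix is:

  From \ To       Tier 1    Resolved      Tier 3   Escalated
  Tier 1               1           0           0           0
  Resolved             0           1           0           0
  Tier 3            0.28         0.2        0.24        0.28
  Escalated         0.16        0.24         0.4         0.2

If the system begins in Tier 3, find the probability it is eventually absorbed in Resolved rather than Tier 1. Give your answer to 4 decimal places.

0.4581

Let h(s) be the probability of absorption at Resolved starting from transient state s. Then h(Resolved) = 1 and h(Tier 1) = 0. By first-step analysis:
h(Tier 3) = 0.28·0 + 0.2·1 + 0.24·h(Tier 3) + 0.28·h(Escalated)
h(Escalated) = 0.16·0 + 0.24·1 + 0.4·h(Tier 3) + 0.2·h(Escalated)
Solving: h(Tier 3) = 0.4581, h(Escalated) = 0.5290.
Starting from Tier 3, the probability is 0.4581.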